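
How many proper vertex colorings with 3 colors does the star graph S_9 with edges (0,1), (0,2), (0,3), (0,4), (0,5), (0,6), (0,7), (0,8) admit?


P(tree, k) = k * (k-1)^(8) for any tree on 9 vertices.
P(3) = 3 * 2^8 = 3 * 256 = 768.

768


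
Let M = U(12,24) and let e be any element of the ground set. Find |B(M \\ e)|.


Deleting e from U(12,24) gives U(12,23) since n > r.
Bases of U(12,23) = C(23,12) = 23! / (12! * 11!) = 1352078.

1352078


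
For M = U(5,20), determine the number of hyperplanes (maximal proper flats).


Hyperplanes of U(5,20) are flats of rank 4.
In a uniform matroid, these are exactly the (4)-element subsets.
Count = C(20,4) = (20 * 19 * 18 * 17) / (1 * 2 * 3 * 4) = 4845.

4845


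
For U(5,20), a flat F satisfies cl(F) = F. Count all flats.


Flats of U(5,20): every subset of size < 5 is a flat, plus E itself.
Count = (20 choose 0) + (20 choose 1) + (20 choose 2) + (20 choose 3) + (20 choose 4) + 1
     = 1 + 20 + 190 + 1140 + 4845 + 1
     = 6197.

6197


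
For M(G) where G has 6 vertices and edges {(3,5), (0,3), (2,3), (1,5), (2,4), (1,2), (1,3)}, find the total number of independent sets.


An independent set in a graphic matroid is an acyclic edge subset.
G has 6 vertices and 7 edges.
Enumerate all 2^7 = 128 subsets, checking for acyclicity.
Total independent sets = 96.

96


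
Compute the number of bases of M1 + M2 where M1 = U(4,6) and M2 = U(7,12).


Bases of a direct sum M1 + M2: |B| = |B(M1)| * |B(M2)|.
|B(U(4,6))| = C(6,4) = 15.
|B(U(7,12))| = C(12,7) = 792.
Total bases = 15 * 792 = 11880.

11880


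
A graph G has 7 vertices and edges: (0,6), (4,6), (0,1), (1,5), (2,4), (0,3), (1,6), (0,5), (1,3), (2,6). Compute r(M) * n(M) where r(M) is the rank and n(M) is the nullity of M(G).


r(M) = |V| - c = 7 - 1 = 6.
nullity = |E| - r(M) = 10 - 6 = 4.
Product = 6 * 4 = 24.

24


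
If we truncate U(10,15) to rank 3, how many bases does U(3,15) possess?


Truncating U(10,15) to rank 3 gives U(3,15).
Bases of U(3,15) are all 3-element subsets of 15 elements.
Number of bases = (15 choose 3) = 455.

455


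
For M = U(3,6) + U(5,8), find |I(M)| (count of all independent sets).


For a direct sum, |I(M1+M2)| = |I(M1)| * |I(M2)|.
|I(U(3,6))| = sum C(6,k) for k=0..3 = 42.
|I(U(5,8))| = sum C(8,k) for k=0..5 = 219.
Total = 42 * 219 = 9198.

9198


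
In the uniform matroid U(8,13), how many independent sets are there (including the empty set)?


Independent sets of U(8,13) are all subsets of size <= 8.
Count = (13 choose 0) + (13 choose 1) + (13 choose 2) + (13 choose 3) + (13 choose 4) + (13 choose 5) + (13 choose 6) + (13 choose 7) + (13 choose 8)
     = 1 + 13 + 78 + 286 + 715 + 1287 + 1716 + 1716 + 1287
     = 7099.

7099


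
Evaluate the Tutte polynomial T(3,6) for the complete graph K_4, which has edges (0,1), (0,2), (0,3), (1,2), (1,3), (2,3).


T(K_4; x,y) = x^3 + 3x^2 + 4xy + 2x + y^3 + 3y^2 + 2y.
Substituting x=3, y=6:
= 27 + 27 + 72 + 6 + 216 + 108 + 12
= 468.

468


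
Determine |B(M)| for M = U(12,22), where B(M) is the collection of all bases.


Bases of U(12,22) are all 12-element subsets of the 22-element ground set.
Number of bases = C(22,12).
C(22,12) = 646646.

646646


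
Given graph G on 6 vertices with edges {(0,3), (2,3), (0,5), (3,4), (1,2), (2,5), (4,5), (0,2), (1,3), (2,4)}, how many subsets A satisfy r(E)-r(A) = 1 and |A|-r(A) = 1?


R(x,y) = sum over A in 2^E of x^(r(E)-r(A)) * y^(|A|-r(A)).
G has 6 vertices, 10 edges. r(E) = 5.
Enumerate all 2^10 = 1024 subsets.
Count subsets with r(E)-r(A)=1 and |A|-r(A)=1: 135.

135


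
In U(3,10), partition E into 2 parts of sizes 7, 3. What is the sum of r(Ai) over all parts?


r(Ai) = min(|Ai|, 3) for each part.
Sum = min(7,3) + min(3,3)
    = 3 + 3
    = 6.

6


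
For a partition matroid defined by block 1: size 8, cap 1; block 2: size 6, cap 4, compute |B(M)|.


A basis picks exactly ci elements from block i.
Number of bases = product of C(|Si|, ci).
= C(8,1) * C(6,4)
= 8 * 15
= 120.

120


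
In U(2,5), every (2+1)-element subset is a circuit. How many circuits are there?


In U(2,5), circuits are the (3)-element subsets.
Any set of 3 elements is dependent, and removing any one element gives
an independent set of size 2, so it is a minimal dependent set.
Number of circuits = C(5,3) = 5! / (3! * 2!) = 10.

10


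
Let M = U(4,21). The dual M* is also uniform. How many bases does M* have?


The dual of U(r,n) is U(n-r, n) = U(17,21).
Bases of U(17,21) are all (17)-element subsets.
|B(M*)| = C(21,17) = 5985.

5985


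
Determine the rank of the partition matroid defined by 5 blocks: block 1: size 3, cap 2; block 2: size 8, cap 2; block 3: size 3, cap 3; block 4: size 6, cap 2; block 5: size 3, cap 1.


Rank of a partition matroid = sum of min(|Si|, ci) for each block.
= min(3,2) + min(8,2) + min(3,3) + min(6,2) + min(3,1)
= 2 + 2 + 3 + 2 + 1
= 10.

10


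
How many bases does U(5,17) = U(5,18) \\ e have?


Deleting e from U(5,18) gives U(5,17) since n > r.
Bases of U(5,17) = C(17,5) = 6188.

6188


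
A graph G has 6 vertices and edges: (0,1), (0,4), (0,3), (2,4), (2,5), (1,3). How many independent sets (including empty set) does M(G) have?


An independent set in a graphic matroid is an acyclic edge subset.
G has 6 vertices and 6 edges.
Enumerate all 2^6 = 64 subsets, checking for acyclicity.
Total independent sets = 56.

56


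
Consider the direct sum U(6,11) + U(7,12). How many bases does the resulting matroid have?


Bases of a direct sum M1 + M2: |B| = |B(M1)| * |B(M2)|.
|B(U(6,11))| = C(11,6) = 462.
|B(U(7,12))| = C(12,7) = 792.
Total bases = 462 * 792 = 365904.

365904


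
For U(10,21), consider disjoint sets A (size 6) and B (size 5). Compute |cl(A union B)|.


|A union B| = 6 + 5 = 11 (disjoint).
In U(10,21), cl(S) = S if |S| < 10, else cl(S) = E.
Since 11 >= 10, cl(A union B) = E.
|cl(A union B)| = 21.

21


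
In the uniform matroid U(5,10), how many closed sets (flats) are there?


Flats of U(5,10): every subset of size < 5 is a flat, plus E itself.
Count = (10 choose 0) + (10 choose 1) + (10 choose 2) + (10 choose 3) + (10 choose 4) + 1
     = 1 + 10 + 45 + 120 + 210 + 1
     = 387.

387


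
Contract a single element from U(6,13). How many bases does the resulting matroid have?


Contracting e from U(6,13) gives U(5,12).
Bases of U(5,12) = (12 choose 5) = 792.

792


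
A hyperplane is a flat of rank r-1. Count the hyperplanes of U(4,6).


Hyperplanes of U(4,6) are flats of rank 3.
In a uniform matroid, these are exactly the (3)-element subsets.
Count = C(6,3) = (6 * 5 * 4) / (1 * 2 * 3) = 20.

20


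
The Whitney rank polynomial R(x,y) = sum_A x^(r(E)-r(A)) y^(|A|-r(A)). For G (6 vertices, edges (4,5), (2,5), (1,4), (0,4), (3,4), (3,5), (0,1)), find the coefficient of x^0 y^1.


R(x,y) = sum over A in 2^E of x^(r(E)-r(A)) * y^(|A|-r(A)).
G has 6 vertices, 7 edges. r(E) = 5.
Enumerate all 2^7 = 128 subsets.
Count subsets with r(E)-r(A)=0 and |A|-r(A)=1: 6.

6


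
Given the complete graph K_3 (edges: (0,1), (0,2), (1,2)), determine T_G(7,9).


T(K_3; x,y) = x^2 + x + y.
T(7,9) = 49 + 7 + 9 = 65.

65


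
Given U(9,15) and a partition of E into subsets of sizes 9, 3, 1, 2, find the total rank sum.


r(Ai) = min(|Ai|, 9) for each part.
Sum = min(9,9) + min(3,9) + min(1,9) + min(2,9)
    = 9 + 3 + 1 + 2
    = 15.

15


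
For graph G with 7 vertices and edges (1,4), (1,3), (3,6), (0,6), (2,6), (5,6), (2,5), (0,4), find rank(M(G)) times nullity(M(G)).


r(M) = |V| - c = 7 - 1 = 6.
nullity = |E| - r(M) = 8 - 6 = 2.
Product = 6 * 2 = 12.

12


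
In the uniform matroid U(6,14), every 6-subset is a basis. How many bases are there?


Bases of U(6,14) are all 6-element subsets of the 14-element ground set.
Number of bases = C(14,6).
C(14,6) = 14! / (6! * 8!) = 3003.

3003


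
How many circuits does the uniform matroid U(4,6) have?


In U(4,6), circuits are the (5)-element subsets.
Any set of 5 elements is dependent, and removing any one element gives
an independent set of size 4, so it is a minimal dependent set.
Number of circuits = (6 choose 5) = 6.

6


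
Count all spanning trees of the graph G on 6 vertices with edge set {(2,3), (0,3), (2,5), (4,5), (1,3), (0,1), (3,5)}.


By Kirchhoff's matrix tree theorem, the number of spanning trees equals
the determinant of any cofactor of the Laplacian matrix L.
G has 6 vertices and 7 edges.
Computing the (5 x 5) cofactor determinant gives 9.

9


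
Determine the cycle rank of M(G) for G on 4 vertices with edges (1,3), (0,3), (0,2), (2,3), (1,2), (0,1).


Cycle rank (nullity) = |E| - r(M) = |E| - (|V| - c).
|E| = 6, |V| = 4, c = 1.
Nullity = 6 - (4 - 1) = 6 - 3 = 3.

3


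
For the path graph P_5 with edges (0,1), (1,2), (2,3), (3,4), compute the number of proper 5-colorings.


P(P_5, k) = k * (k-1)^(4).
P(5) = 5 * 4^4 = 5 * 256 = 1280.

1280


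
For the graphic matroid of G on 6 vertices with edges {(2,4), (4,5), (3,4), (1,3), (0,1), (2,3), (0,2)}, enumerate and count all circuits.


A circuit in a graphic matroid = edge set of a simple cycle.
G has 6 vertices and 7 edges.
Enumerating all minimal edge subsets forming cycles...
Total circuits found: 3.

3


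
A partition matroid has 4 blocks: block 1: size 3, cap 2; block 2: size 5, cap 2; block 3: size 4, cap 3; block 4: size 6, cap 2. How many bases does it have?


A basis picks exactly ci elements from block i.
Number of bases = product of C(|Si|, ci).
= C(3,2) * C(5,2) * C(4,3) * C(6,2)
= 3 * 10 * 4 * 15
= 1800.

1800


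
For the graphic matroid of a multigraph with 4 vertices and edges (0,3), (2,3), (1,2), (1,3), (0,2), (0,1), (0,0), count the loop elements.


In a graphic matroid, a loop is a self-loop edge (u,u) with rank 0.
Examining all 7 edges for self-loops...
Self-loops found: (0,0)
Number of loops = 1.

1


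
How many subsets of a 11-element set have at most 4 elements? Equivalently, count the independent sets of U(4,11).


Independent sets of U(4,11) are all subsets of size <= 4.
Count = (11 choose 0) + (11 choose 1) + (11 choose 2) + (11 choose 3) + (11 choose 4)
     = 1 + 11 + 55 + 165 + 330
     = 562.

562


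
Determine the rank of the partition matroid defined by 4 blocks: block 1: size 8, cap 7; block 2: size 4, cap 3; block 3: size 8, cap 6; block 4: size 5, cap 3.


Rank of a partition matroid = sum of min(|Si|, ci) for each block.
= min(8,7) + min(4,3) + min(8,6) + min(5,3)
= 7 + 3 + 6 + 3
= 19.

19


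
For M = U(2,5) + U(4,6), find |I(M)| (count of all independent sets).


For a direct sum, |I(M1+M2)| = |I(M1)| * |I(M2)|.
|I(U(2,5))| = sum C(5,k) for k=0..2 = 16.
|I(U(4,6))| = sum C(6,k) for k=0..4 = 57.
Total = 16 * 57 = 912.

912


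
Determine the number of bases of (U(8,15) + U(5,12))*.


(M1+M2)* = M1* + M2*.
M1* = U(7,15), bases: C(15,7) = 6435.
M2* = U(7,12), bases: C(12,7) = 792.
|B(M*)| = 6435 * 792 = 5096520.

5096520


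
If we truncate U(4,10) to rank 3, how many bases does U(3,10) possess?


Truncating U(4,10) to rank 3 gives U(3,10).
Bases of U(3,10) are all 3-element subsets of 10 elements.
Number of bases = C(10,3) = (10 * 9 * 8) / (1 * 2 * 3) = 120.

120


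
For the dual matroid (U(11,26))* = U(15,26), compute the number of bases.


The dual of U(r,n) is U(n-r, n) = U(15,26).
Bases of U(15,26) are all (15)-element subsets.
|B(M*)| = C(26,15) = 26! / (15! * 11!) = 7726160.

7726160


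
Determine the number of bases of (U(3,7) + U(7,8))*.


(M1+M2)* = M1* + M2*.
M1* = U(4,7), bases: C(7,4) = 35.
M2* = U(1,8), bases: C(8,1) = 8.
|B(M*)| = 35 * 8 = 280.

280


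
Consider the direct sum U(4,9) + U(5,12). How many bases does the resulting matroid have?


Bases of a direct sum M1 + M2: |B| = |B(M1)| * |B(M2)|.
|B(U(4,9))| = C(9,4) = 126.
|B(U(5,12))| = C(12,5) = 792.
Total bases = 126 * 792 = 99792.

99792


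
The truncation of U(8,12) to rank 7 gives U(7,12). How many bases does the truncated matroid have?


Truncating U(8,12) to rank 7 gives U(7,12).
Bases of U(7,12) are all 7-element subsets of 12 elements.
Number of bases = C(12,7) = 792.

792


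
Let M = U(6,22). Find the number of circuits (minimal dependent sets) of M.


In U(6,22), circuits are the (7)-element subsets.
Any set of 7 elements is dependent, and removing any one element gives
an independent set of size 6, so it is a minimal dependent set.
Number of circuits = (22 choose 7) = 170544.

170544


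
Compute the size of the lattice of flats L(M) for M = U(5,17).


Flats of U(5,17): every subset of size < 5 is a flat, plus E itself.
Count = C(17,0) + C(17,1) + C(17,2) + C(17,3) + C(17,4) + 1
     = 1 + 17 + 136 + 680 + 2380 + 1
     = 3215.

3215


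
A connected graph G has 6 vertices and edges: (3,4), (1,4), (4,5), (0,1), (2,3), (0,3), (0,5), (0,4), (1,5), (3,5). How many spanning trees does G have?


By Kirchhoff's matrix tree theorem, the number of spanning trees equals
the determinant of any cofactor of the Laplacian matrix L.
G has 6 vertices and 10 edges.
Computing the (5 x 5) cofactor determinant gives 75.

75


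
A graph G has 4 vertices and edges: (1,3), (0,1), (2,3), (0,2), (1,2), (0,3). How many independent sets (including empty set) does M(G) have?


An independent set in a graphic matroid is an acyclic edge subset.
G has 4 vertices and 6 edges.
Enumerate all 2^6 = 64 subsets, checking for acyclicity.
Total independent sets = 38.

38


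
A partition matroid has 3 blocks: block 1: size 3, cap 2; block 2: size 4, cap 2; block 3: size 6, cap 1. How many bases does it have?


A basis picks exactly ci elements from block i.
Number of bases = product of C(|Si|, ci).
= C(3,2) * C(4,2) * C(6,1)
= 3 * 6 * 6
= 108.

108


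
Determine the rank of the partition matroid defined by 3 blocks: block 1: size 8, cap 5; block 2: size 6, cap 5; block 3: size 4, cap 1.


Rank of a partition matroid = sum of min(|Si|, ci) for each block.
= min(8,5) + min(6,5) + min(4,1)
= 5 + 5 + 1
= 11.

11


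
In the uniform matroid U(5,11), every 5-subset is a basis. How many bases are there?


Bases of U(5,11) are all 5-element subsets of the 11-element ground set.
Number of bases = C(11,5).
C(11,5) = 462.

462


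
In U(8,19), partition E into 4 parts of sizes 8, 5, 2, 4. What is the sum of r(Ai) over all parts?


r(Ai) = min(|Ai|, 8) for each part.
Sum = min(8,8) + min(5,8) + min(2,8) + min(4,8)
    = 8 + 5 + 2 + 4
    = 19.

19


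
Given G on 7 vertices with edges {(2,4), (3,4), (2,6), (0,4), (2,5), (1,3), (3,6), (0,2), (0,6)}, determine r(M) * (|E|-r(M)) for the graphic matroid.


r(M) = |V| - c = 7 - 1 = 6.
nullity = |E| - r(M) = 9 - 6 = 3.
Product = 6 * 3 = 18.

18


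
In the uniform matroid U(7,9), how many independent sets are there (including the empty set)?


Independent sets of U(7,9) are all subsets of size <= 7.
Count = (9 choose 0) + (9 choose 1) + (9 choose 2) + (9 choose 3) + (9 choose 4) + (9 choose 5) + (9 choose 6) + (9 choose 7)
     = 1 + 9 + 36 + 84 + 126 + 126 + 84 + 36
     = 502.

502


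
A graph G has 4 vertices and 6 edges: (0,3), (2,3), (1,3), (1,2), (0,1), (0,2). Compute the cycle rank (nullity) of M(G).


Cycle rank (nullity) = |E| - r(M) = |E| - (|V| - c).
|E| = 6, |V| = 4, c = 1.
Nullity = 6 - (4 - 1) = 6 - 3 = 3.

3


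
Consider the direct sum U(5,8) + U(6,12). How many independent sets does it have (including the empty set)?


For a direct sum, |I(M1+M2)| = |I(M1)| * |I(M2)|.
|I(U(5,8))| = sum C(8,k) for k=0..5 = 219.
|I(U(6,12))| = sum C(12,k) for k=0..6 = 2510.
Total = 219 * 2510 = 549690.

549690


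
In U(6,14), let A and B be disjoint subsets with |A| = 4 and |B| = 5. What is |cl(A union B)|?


|A union B| = 4 + 5 = 9 (disjoint).
In U(6,14), cl(S) = S if |S| < 6, else cl(S) = E.
Since 9 >= 6, cl(A union B) = E.
|cl(A union B)| = 14.

14


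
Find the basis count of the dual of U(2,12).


The dual of U(r,n) is U(n-r, n) = U(10,12).
Bases of U(10,12) are all (10)-element subsets.
|B(M*)| = C(12,10) = 12! / (10! * 2!) = 66.

66


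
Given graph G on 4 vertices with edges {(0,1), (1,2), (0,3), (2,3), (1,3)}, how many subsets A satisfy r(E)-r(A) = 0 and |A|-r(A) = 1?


R(x,y) = sum over A in 2^E of x^(r(E)-r(A)) * y^(|A|-r(A)).
G has 4 vertices, 5 edges. r(E) = 3.
Enumerate all 2^5 = 32 subsets.
Count subsets with r(E)-r(A)=0 and |A|-r(A)=1: 5.

5


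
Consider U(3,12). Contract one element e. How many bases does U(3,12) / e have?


Contracting e from U(3,12) gives U(2,11).
Bases of U(2,11) = C(11,2) = (11 * 10) / (1 * 2) = 55.

55


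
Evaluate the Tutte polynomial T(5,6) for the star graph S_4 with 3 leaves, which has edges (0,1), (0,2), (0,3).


A star on 4 vertices is a tree with 3 edges.
T(x,y) = x^(3) for any tree.
T(5,6) = 5^3 = 125.

125


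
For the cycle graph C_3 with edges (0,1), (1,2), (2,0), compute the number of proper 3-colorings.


P(C_3, k) = (k-1)^3 + (-1)^3*(k-1).
P(3) = (2)^3 - 2
= 8 - 2 = 6.

6


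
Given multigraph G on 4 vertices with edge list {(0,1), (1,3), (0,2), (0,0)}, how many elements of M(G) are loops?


In a graphic matroid, a loop is a self-loop edge (u,u) with rank 0.
Examining all 4 edges for self-loops...
Self-loops found: (0,0)
Number of loops = 1.

1


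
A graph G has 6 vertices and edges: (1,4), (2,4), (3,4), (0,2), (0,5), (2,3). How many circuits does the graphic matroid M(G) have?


A circuit in a graphic matroid = edge set of a simple cycle.
G has 6 vertices and 6 edges.
Enumerating all minimal edge subsets forming cycles...
Total circuits found: 1.

1


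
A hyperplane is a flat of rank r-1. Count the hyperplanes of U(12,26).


Hyperplanes of U(12,26) are flats of rank 11.
In a uniform matroid, these are exactly the (11)-element subsets.
Count = C(26,11) = 26! / (11! * 15!) = 7726160.

7726160


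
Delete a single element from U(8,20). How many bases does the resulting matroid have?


Deleting e from U(8,20) gives U(8,19) since n > r.
Bases of U(8,19) = C(19,8) = 75582.

75582


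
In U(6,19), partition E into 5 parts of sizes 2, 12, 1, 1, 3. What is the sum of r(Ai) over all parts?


r(Ai) = min(|Ai|, 6) for each part.
Sum = min(2,6) + min(12,6) + min(1,6) + min(1,6) + min(3,6)
    = 2 + 6 + 1 + 1 + 3
    = 13.

13


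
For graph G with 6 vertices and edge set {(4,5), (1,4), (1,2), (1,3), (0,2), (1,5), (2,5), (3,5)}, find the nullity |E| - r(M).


Cycle rank (nullity) = |E| - r(M) = |E| - (|V| - c).
|E| = 8, |V| = 6, c = 1.
Nullity = 8 - (6 - 1) = 8 - 5 = 3.

3


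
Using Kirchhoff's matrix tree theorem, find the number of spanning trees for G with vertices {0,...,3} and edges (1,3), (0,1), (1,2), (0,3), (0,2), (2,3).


By Kirchhoff's matrix tree theorem, the number of spanning trees equals
the determinant of any cofactor of the Laplacian matrix L.
G has 4 vertices and 6 edges.
Computing the (3 x 3) cofactor determinant gives 16.

16


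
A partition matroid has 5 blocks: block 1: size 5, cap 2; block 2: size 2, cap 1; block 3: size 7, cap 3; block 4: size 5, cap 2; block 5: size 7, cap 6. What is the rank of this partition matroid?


Rank of a partition matroid = sum of min(|Si|, ci) for each block.
= min(5,2) + min(2,1) + min(7,3) + min(5,2) + min(7,6)
= 2 + 1 + 3 + 2 + 6
= 14.

14


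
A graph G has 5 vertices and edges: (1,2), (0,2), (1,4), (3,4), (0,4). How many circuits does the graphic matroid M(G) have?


A circuit in a graphic matroid = edge set of a simple cycle.
G has 5 vertices and 5 edges.
Enumerating all minimal edge subsets forming cycles...
Total circuits found: 1.

1


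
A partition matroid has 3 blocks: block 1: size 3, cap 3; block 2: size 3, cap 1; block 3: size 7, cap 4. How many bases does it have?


A basis picks exactly ci elements from block i.
Number of bases = product of C(|Si|, ci).
= C(3,3) * C(3,1) * C(7,4)
= 1 * 3 * 35
= 105.

105


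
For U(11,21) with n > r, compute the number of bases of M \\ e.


Deleting e from U(11,21) gives U(11,20) since n > r.
Bases of U(11,20) = C(20,11) = 20! / (11! * 9!) = 167960.

167960


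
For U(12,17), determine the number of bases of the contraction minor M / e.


Contracting e from U(12,17) gives U(11,16).
Bases of U(11,16) = C(16,11) = 4368.

4368


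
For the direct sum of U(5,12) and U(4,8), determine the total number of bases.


Bases of a direct sum M1 + M2: |B| = |B(M1)| * |B(M2)|.
|B(U(5,12))| = C(12,5) = 792.
|B(U(4,8))| = C(8,4) = 70.
Total bases = 792 * 70 = 55440.

55440


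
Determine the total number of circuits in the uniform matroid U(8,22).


In U(8,22), circuits are the (9)-element subsets.
Any set of 9 elements is dependent, and removing any one element gives
an independent set of size 8, so it is a minimal dependent set.
Number of circuits = C(22,9) = 497420.

497420


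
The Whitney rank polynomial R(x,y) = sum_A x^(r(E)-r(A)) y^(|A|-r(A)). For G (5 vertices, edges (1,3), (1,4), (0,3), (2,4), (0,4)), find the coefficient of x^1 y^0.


R(x,y) = sum over A in 2^E of x^(r(E)-r(A)) * y^(|A|-r(A)).
G has 5 vertices, 5 edges. r(E) = 4.
Enumerate all 2^5 = 32 subsets.
Count subsets with r(E)-r(A)=1 and |A|-r(A)=0: 10.

10


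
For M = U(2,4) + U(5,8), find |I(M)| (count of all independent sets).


For a direct sum, |I(M1+M2)| = |I(M1)| * |I(M2)|.
|I(U(2,4))| = sum C(4,k) for k=0..2 = 11.
|I(U(5,8))| = sum C(8,k) for k=0..5 = 219.
Total = 11 * 219 = 2409.

2409


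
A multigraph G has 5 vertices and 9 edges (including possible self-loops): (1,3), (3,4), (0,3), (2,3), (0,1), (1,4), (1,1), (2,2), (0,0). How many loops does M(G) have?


In a graphic matroid, a loop is a self-loop edge (u,u) with rank 0.
Examining all 9 edges for self-loops...
Self-loops found: (1,1), (2,2), (0,0)
Number of loops = 3.

3


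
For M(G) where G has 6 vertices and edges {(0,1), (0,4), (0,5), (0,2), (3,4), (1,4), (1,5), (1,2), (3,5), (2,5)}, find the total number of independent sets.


An independent set in a graphic matroid is an acyclic edge subset.
G has 6 vertices and 10 edges.
Enumerate all 2^10 = 1024 subsets, checking for acyclicity.
Total independent sets = 454.

454


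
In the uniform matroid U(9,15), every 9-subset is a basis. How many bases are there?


Bases of U(9,15) are all 9-element subsets of the 15-element ground set.
Number of bases = C(15,9).
C(15,9) = 15! / (9! * 6!) = 5005.

5005


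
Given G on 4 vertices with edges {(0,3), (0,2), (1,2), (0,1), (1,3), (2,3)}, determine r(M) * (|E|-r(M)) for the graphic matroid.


r(M) = |V| - c = 4 - 1 = 3.
nullity = |E| - r(M) = 6 - 3 = 3.
Product = 3 * 3 = 9.

9


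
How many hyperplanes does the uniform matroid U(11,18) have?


Hyperplanes of U(11,18) are flats of rank 10.
In a uniform matroid, these are exactly the (10)-element subsets.
Count = C(18,10) = 43758.

43758


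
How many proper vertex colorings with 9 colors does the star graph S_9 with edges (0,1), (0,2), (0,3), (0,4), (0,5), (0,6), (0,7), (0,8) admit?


P(tree, k) = k * (k-1)^(8) for any tree on 9 vertices.
P(9) = 9 * 8^8 = 9 * 16777216 = 150994944.

150994944


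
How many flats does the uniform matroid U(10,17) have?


Flats of U(10,17): every subset of size < 10 is a flat, plus E itself.
Count = (17 choose 0) + (17 choose 1) + (17 choose 2) + (17 choose 3) + (17 choose 4) + (17 choose 5) + (17 choose 6) + (17 choose 7) + (17 choose 8) + (17 choose 9) + 1
     = 1 + 17 + 136 + 680 + 2380 + 6188 + 12376 + 19448 + 24310 + 24310 + 1
     = 89847.

89847


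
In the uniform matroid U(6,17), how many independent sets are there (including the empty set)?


Independent sets of U(6,17) are all subsets of size <= 6.
Count = C(17,0) + C(17,1) + C(17,2) + C(17,3) + C(17,4) + C(17,5) + C(17,6)
     = 1 + 17 + 136 + 680 + 2380 + 6188 + 12376
     = 21778.

21778


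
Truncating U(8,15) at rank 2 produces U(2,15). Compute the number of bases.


Truncating U(8,15) to rank 2 gives U(2,15).
Bases of U(2,15) are all 2-element subsets of 15 elements.
Number of bases = (15 choose 2) = 105.

105


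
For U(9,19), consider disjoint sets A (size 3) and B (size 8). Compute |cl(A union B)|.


|A union B| = 3 + 8 = 11 (disjoint).
In U(9,19), cl(S) = S if |S| < 9, else cl(S) = E.
Since 11 >= 9, cl(A union B) = E.
|cl(A union B)| = 19.

19


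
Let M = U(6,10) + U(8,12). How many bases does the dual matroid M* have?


(M1+M2)* = M1* + M2*.
M1* = U(4,10), bases: C(10,4) = 210.
M2* = U(4,12), bases: C(12,4) = 495.
|B(M*)| = 210 * 495 = 103950.

103950


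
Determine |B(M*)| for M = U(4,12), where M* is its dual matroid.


The dual of U(r,n) is U(n-r, n) = U(8,12).
Bases of U(8,12) are all (8)-element subsets.
|B(M*)| = C(12,8) = 12! / (8! * 4!) = 495.

495


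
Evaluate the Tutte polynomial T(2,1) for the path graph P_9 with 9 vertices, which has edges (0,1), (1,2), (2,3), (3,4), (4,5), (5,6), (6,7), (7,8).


A path on 9 vertices is a tree with 8 edges.
T(x,y) = x^(8) for any tree.
T(2,1) = 2^8 = 256.

256


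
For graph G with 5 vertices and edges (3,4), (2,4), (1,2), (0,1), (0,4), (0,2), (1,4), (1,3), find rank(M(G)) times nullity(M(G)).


r(M) = |V| - c = 5 - 1 = 4.
nullity = |E| - r(M) = 8 - 4 = 4.
Product = 4 * 4 = 16.

16


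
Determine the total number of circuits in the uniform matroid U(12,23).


In U(12,23), circuits are the (13)-element subsets.
Any set of 13 elements is dependent, and removing any one element gives
an independent set of size 12, so it is a minimal dependent set.
Number of circuits = C(23,13) = 23! / (13! * 10!) = 1144066.

1144066


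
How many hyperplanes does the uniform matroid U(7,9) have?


Hyperplanes of U(7,9) are flats of rank 6.
In a uniform matroid, these are exactly the (6)-element subsets.
Count = C(9,6) = 84.

84


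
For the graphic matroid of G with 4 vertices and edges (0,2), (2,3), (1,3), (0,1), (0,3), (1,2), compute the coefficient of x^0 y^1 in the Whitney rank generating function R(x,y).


R(x,y) = sum over A in 2^E of x^(r(E)-r(A)) * y^(|A|-r(A)).
G has 4 vertices, 6 edges. r(E) = 3.
Enumerate all 2^6 = 64 subsets.
Count subsets with r(E)-r(A)=0 and |A|-r(A)=1: 15.

15


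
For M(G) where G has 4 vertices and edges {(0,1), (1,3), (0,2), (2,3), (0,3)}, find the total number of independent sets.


An independent set in a graphic matroid is an acyclic edge subset.
G has 4 vertices and 5 edges.
Enumerate all 2^5 = 32 subsets, checking for acyclicity.
Total independent sets = 24.

24


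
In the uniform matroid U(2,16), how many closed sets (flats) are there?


Flats of U(2,16): every subset of size < 2 is a flat, plus E itself.
Count = (16 choose 0) + (16 choose 1) + 1
     = 1 + 16 + 1
     = 18.

18


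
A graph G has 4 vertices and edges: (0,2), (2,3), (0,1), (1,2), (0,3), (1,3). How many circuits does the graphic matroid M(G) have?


A circuit in a graphic matroid = edge set of a simple cycle.
G has 4 vertices and 6 edges.
Enumerating all minimal edge subsets forming cycles...
Total circuits found: 7.

7


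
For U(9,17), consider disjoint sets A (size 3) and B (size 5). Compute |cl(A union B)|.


|A union B| = 3 + 5 = 8 (disjoint).
In U(9,17), cl(S) = S if |S| < 9, else cl(S) = E.
Since 8 < 9, cl(A union B) = A union B.
|cl(A union B)| = 8.

8


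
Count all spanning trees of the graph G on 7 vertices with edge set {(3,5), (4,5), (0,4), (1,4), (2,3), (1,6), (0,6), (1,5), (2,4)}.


By Kirchhoff's matrix tree theorem, the number of spanning trees equals
the determinant of any cofactor of the Laplacian matrix L.
G has 7 vertices and 9 edges.
Computing the (6 x 6) cofactor determinant gives 40.

40


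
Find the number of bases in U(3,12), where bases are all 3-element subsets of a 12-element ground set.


Bases of U(3,12) are all 3-element subsets of the 12-element ground set.
Number of bases = C(12,3).
C(12,3) = 12! / (3! * 9!) = 220.

220


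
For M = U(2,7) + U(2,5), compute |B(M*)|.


(M1+M2)* = M1* + M2*.
M1* = U(5,7), bases: C(7,5) = 21.
M2* = U(3,5), bases: C(5,3) = 10.
|B(M*)| = 21 * 10 = 210.

210


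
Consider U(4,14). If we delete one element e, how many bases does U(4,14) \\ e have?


Deleting e from U(4,14) gives U(4,13) since n > r.
Bases of U(4,13) = C(13,4) = 13! / (4! * 9!) = 715.

715


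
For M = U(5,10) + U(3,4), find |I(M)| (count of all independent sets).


For a direct sum, |I(M1+M2)| = |I(M1)| * |I(M2)|.
|I(U(5,10))| = sum C(10,k) for k=0..5 = 638.
|I(U(3,4))| = sum C(4,k) for k=0..3 = 15.
Total = 638 * 15 = 9570.

9570


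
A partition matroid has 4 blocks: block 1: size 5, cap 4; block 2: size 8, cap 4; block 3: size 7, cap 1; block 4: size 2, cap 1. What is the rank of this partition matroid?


Rank of a partition matroid = sum of min(|Si|, ci) for each block.
= min(5,4) + min(8,4) + min(7,1) + min(2,1)
= 4 + 4 + 1 + 1
= 10.

10


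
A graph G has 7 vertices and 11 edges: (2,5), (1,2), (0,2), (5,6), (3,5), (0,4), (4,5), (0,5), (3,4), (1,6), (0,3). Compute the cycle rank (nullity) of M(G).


Cycle rank (nullity) = |E| - r(M) = |E| - (|V| - c).
|E| = 11, |V| = 7, c = 1.
Nullity = 11 - (7 - 1) = 11 - 6 = 5.

5


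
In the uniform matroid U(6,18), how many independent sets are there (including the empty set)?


Independent sets of U(6,18) are all subsets of size <= 6.
Count = (18 choose 0) + (18 choose 1) + (18 choose 2) + (18 choose 3) + (18 choose 4) + (18 choose 5) + (18 choose 6)
     = 1 + 18 + 153 + 816 + 3060 + 8568 + 18564
     = 31180.

31180


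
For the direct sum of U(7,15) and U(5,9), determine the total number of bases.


Bases of a direct sum M1 + M2: |B| = |B(M1)| * |B(M2)|.
|B(U(7,15))| = C(15,7) = 6435.
|B(U(5,9))| = C(9,5) = 126.
Total bases = 6435 * 126 = 810810.

810810


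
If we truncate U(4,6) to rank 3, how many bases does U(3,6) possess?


Truncating U(4,6) to rank 3 gives U(3,6).
Bases of U(3,6) are all 3-element subsets of 6 elements.
Number of bases = C(6,3) = (6 * 5 * 4) / (1 * 2 * 3) = 20.

20


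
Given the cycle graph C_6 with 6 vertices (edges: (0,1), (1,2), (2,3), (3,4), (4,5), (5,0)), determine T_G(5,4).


T(C_6; x,y) = x + x^2 + ... + x^(5) + y.
T(5,4) = 5^1 + 5^2 + 5^3 + 5^4 + 5^5 + 4
= 5 + 25 + 125 + 625 + 3125 + 4
= 3909.

3909


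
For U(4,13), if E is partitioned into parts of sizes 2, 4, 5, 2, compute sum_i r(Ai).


r(Ai) = min(|Ai|, 4) for each part.
Sum = min(2,4) + min(4,4) + min(5,4) + min(2,4)
    = 2 + 4 + 4 + 2
    = 12.

12


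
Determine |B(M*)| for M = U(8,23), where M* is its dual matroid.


The dual of U(r,n) is U(n-r, n) = U(15,23).
Bases of U(15,23) are all (15)-element subsets.
|B(M*)| = (23 choose 15) = 490314.

490314


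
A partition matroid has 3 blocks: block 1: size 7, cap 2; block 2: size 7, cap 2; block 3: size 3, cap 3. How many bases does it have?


A basis picks exactly ci elements from block i.
Number of bases = product of C(|Si|, ci).
= C(7,2) * C(7,2) * C(3,3)
= 21 * 21 * 1
= 441.

441


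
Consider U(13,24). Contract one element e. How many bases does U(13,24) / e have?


Contracting e from U(13,24) gives U(12,23).
Bases of U(12,23) = C(23,12) = 1352078.

1352078


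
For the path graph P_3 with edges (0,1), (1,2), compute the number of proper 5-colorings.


P(P_3, k) = k * (k-1)^(2).
P(5) = 5 * 4^2 = 5 * 16 = 80.

80


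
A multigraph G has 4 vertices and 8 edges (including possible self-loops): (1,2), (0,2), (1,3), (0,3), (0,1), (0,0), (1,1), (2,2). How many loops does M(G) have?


In a graphic matroid, a loop is a self-loop edge (u,u) with rank 0.
Examining all 8 edges for self-loops...
Self-loops found: (0,0), (1,1), (2,2)
Number of loops = 3.

3


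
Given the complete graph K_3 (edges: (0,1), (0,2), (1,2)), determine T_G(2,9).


T(K_3; x,y) = x^2 + x + y.
T(2,9) = 4 + 2 + 9 = 15.

15


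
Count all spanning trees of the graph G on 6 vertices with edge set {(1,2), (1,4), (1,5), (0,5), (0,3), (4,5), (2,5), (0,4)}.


By Kirchhoff's matrix tree theorem, the number of spanning trees equals
the determinant of any cofactor of the Laplacian matrix L.
G has 6 vertices and 8 edges.
Computing the (5 x 5) cofactor determinant gives 21.

21


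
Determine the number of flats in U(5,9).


Flats of U(5,9): every subset of size < 5 is a flat, plus E itself.
Count = C(9,0) + C(9,1) + C(9,2) + C(9,3) + C(9,4) + 1
     = 1 + 9 + 36 + 84 + 126 + 1
     = 257.

257


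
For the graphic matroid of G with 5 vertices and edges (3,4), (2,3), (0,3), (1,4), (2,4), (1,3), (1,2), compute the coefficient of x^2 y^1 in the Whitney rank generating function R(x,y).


R(x,y) = sum over A in 2^E of x^(r(E)-r(A)) * y^(|A|-r(A)).
G has 5 vertices, 7 edges. r(E) = 4.
Enumerate all 2^7 = 128 subsets.
Count subsets with r(E)-r(A)=2 and |A|-r(A)=1: 4.

4


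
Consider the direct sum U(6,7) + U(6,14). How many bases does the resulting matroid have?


Bases of a direct sum M1 + M2: |B| = |B(M1)| * |B(M2)|.
|B(U(6,7))| = C(7,6) = 7.
|B(U(6,14))| = C(14,6) = 3003.
Total bases = 7 * 3003 = 21021.

21021


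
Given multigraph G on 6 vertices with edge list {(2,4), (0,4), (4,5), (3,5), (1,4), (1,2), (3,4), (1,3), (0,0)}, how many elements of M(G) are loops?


In a graphic matroid, a loop is a self-loop edge (u,u) with rank 0.
Examining all 9 edges for self-loops...
Self-loops found: (0,0)
Number of loops = 1.

1


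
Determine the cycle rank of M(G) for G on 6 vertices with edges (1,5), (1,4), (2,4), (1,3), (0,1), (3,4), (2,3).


Cycle rank (nullity) = |E| - r(M) = |E| - (|V| - c).
|E| = 7, |V| = 6, c = 1.
Nullity = 7 - (6 - 1) = 7 - 5 = 2.

2


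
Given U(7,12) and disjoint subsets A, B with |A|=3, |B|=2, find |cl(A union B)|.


|A union B| = 3 + 2 = 5 (disjoint).
In U(7,12), cl(S) = S if |S| < 7, else cl(S) = E.
Since 5 < 7, cl(A union B) = A union B.
|cl(A union B)| = 5.

5


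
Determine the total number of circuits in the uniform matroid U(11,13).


In U(11,13), circuits are the (12)-element subsets.
Any set of 12 elements is dependent, and removing any one element gives
an independent set of size 11, so it is a minimal dependent set.
Number of circuits = C(13,12) = 13! / (12! * 1!) = 13.

13


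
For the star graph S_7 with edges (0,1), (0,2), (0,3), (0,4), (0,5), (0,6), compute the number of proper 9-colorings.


P(tree, k) = k * (k-1)^(6) for any tree on 7 vertices.
P(9) = 9 * 8^6 = 9 * 262144 = 2359296.

2359296


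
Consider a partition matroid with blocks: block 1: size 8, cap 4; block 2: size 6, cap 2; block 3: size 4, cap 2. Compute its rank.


Rank of a partition matroid = sum of min(|Si|, ci) for each block.
= min(8,4) + min(6,2) + min(4,2)
= 4 + 2 + 2
= 8.

8


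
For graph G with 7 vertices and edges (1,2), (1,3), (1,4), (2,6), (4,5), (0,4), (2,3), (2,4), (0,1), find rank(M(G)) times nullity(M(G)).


r(M) = |V| - c = 7 - 1 = 6.
nullity = |E| - r(M) = 9 - 6 = 3.
Product = 6 * 3 = 18.

18


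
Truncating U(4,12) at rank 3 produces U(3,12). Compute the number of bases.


Truncating U(4,12) to rank 3 gives U(3,12).
Bases of U(3,12) are all 3-element subsets of 12 elements.
Number of bases = C(12,3) = (12 * 11 * 10) / (1 * 2 * 3) = 220.

220


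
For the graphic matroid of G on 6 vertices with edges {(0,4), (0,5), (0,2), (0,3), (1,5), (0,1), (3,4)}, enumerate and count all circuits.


A circuit in a graphic matroid = edge set of a simple cycle.
G has 6 vertices and 7 edges.
Enumerating all minimal edge subsets forming cycles...
Total circuits found: 2.

2


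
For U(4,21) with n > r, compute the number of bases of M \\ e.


Deleting e from U(4,21) gives U(4,20) since n > r.
Bases of U(4,20) = (20 choose 4) = 4845.

4845


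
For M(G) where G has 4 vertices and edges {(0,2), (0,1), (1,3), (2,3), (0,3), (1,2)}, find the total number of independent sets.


An independent set in a graphic matroid is an acyclic edge subset.
G has 4 vertices and 6 edges.
Enumerate all 2^6 = 64 subsets, checking for acyclicity.
Total independent sets = 38.

38


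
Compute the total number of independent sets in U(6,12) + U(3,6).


For a direct sum, |I(M1+M2)| = |I(M1)| * |I(M2)|.
|I(U(6,12))| = sum C(12,k) for k=0..6 = 2510.
|I(U(3,6))| = sum C(6,k) for k=0..3 = 42.
Total = 2510 * 42 = 105420.

105420


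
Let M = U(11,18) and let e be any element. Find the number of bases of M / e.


Contracting e from U(11,18) gives U(10,17).
Bases of U(10,17) = C(17,10) = 17! / (10! * 7!) = 19448.

19448


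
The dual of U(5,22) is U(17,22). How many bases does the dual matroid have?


The dual of U(r,n) is U(n-r, n) = U(17,22).
Bases of U(17,22) are all (17)-element subsets.
|B(M*)| = (22 choose 17) = 26334.

26334


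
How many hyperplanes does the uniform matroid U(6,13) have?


Hyperplanes of U(6,13) are flats of rank 5.
In a uniform matroid, these are exactly the (5)-element subsets.
Count = (13 choose 5) = 1287.

1287


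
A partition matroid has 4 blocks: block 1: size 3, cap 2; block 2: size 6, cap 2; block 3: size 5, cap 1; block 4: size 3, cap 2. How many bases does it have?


A basis picks exactly ci elements from block i.
Number of bases = product of C(|Si|, ci).
= C(3,2) * C(6,2) * C(5,1) * C(3,2)
= 3 * 15 * 5 * 3
= 675.

675


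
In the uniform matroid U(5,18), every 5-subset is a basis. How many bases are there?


Bases of U(5,18) are all 5-element subsets of the 18-element ground set.
Number of bases = C(18,5).
(18 choose 5) = 8568.

8568


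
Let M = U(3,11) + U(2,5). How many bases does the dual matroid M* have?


(M1+M2)* = M1* + M2*.
M1* = U(8,11), bases: C(11,8) = 165.
M2* = U(3,5), bases: C(5,3) = 10.
|B(M*)| = 165 * 10 = 1650.

1650


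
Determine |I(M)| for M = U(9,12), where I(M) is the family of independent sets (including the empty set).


Independent sets of U(9,12) are all subsets of size <= 9.
Count = C(12,0) + C(12,1) + C(12,2) + C(12,3) + C(12,4) + C(12,5) + C(12,6) + C(12,7) + C(12,8) + C(12,9)
     = 1 + 12 + 66 + 220 + 495 + 792 + 924 + 792 + 495 + 220
     = 4017.

4017


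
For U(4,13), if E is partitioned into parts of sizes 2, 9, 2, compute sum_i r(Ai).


r(Ai) = min(|Ai|, 4) for each part.
Sum = min(2,4) + min(9,4) + min(2,4)
    = 2 + 4 + 2
    = 8.

8


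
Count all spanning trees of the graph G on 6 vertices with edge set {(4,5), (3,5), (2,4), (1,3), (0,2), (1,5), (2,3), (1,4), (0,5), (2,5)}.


By Kirchhoff's matrix tree theorem, the number of spanning trees equals
the determinant of any cofactor of the Laplacian matrix L.
G has 6 vertices and 10 edges.
Computing the (5 x 5) cofactor determinant gives 111.

111


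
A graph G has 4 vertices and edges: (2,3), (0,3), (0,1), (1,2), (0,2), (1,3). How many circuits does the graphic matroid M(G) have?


A circuit in a graphic matroid = edge set of a simple cycle.
G has 4 vertices and 6 edges.
Enumerating all minimal edge subsets forming cycles...
Total circuits found: 7.

7


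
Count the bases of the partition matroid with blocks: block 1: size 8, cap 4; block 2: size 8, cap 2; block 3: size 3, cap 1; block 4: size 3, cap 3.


A basis picks exactly ci elements from block i.
Number of bases = product of C(|Si|, ci).
= C(8,4) * C(8,2) * C(3,1) * C(3,3)
= 70 * 28 * 3 * 1
= 5880.

5880


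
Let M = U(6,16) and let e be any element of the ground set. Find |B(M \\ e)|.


Deleting e from U(6,16) gives U(6,15) since n > r.
Bases of U(6,15) = C(15,6) = 5005.

5005


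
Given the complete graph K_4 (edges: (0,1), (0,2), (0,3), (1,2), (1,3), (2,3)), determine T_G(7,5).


T(K_4; x,y) = x^3 + 3x^2 + 4xy + 2x + y^3 + 3y^2 + 2y.
Substituting x=7, y=5:
= 343 + 147 + 140 + 14 + 125 + 75 + 10
= 854.

854


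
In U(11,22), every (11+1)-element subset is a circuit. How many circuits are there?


In U(11,22), circuits are the (12)-element subsets.
Any set of 12 elements is dependent, and removing any one element gives
an independent set of size 11, so it is a minimal dependent set.
Number of circuits = (22 choose 12) = 646646.

646646
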